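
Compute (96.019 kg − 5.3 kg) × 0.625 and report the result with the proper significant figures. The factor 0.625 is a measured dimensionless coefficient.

96.019 kg − 5.3 kg = 90.719 kg; the difference is limited to 1 decimal place (3 s.f.).
Carrying full precision, 90.719 × 0.625 = 56.699375 kg; 0.625 has 3 s.f., so the result keeps min(3, 3) = 3 s.f.
Rounded to 3 significant figures: 56.7 kg.

56.7 kg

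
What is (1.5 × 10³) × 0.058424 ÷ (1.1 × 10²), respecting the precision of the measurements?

(1.5 × 10³) × 0.058424 ÷ (1.1 × 10²) = 0.796690909091…
Multiplication/division keeps the fewest significant figures: 1.5 × 10³ → 2 s.f., 0.058424 → 5 s.f., 1.1 × 10² → 2 s.f.; limit is 2.
Rounded to 2 significant figures: 0.80.

0.80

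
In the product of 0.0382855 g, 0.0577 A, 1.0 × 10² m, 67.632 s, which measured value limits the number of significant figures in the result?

0.0382855 g → 6 s.f.; 0.0577 A → 3 s.f.; 1.0 × 10² m → 2 s.f.; 67.632 s → 5 s.f.
The fewest is 2 significant figures, from 1.0 × 10² m.

1.0 × 10² m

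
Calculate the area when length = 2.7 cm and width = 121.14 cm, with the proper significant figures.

3.3 × 10^2 cm²

area = 2.7 cm × 121.14 cm = 327.078 cm².
2.7 has 2 significant figures; 121.14 has 5.
Division/multiplication keeps the fewest: 2 significant figures.
Rounded: 3.3 × 10^2 cm².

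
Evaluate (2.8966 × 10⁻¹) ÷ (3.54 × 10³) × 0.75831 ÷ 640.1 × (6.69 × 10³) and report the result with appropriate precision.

6.49 × 10⁻⁴

(2.8966 × 10⁻¹) ÷ (3.54 × 10³) × 0.75831 ÷ 640.1 × (6.69 × 10³) = 0.000648500534024…
Multiplication/division keeps the fewest significant figures: 2.8966 × 10⁻¹ → 5 s.f., 3.54 × 10³ → 3 s.f., 0.75831 → 5 s.f., 640.1 → 4 s.f., 6.69 × 10³ → 3 s.f.; limit is 3.
Rounded to 3 significant figures: 6.49 × 10⁻⁴.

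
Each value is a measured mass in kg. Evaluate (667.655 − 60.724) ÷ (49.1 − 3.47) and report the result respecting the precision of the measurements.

13.3

667.655 − 60.724 = 606.931, limited to 3 d.p. → 6 s.f.; 49.1 − 3.47 = 45.63, limited to 1 d.p. → 3 s.f.
Carrying full precision, 606.931 ÷ 45.63 = 13.3011396011…; keep min(6, 3) = 3 s.f.
Rounded to 3 significant figures: 13.3.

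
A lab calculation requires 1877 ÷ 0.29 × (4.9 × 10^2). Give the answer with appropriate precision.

1877 ÷ 0.29 × (4.9 × 10^2) = 3171482.75862…
Multiplication/division keeps the fewest significant figures: 1877 → 4 s.f., 0.29 → 2 s.f., 4.9 × 10^2 → 2 s.f.; limit is 2.
Rounded to 2 significant figures: 3.2 × 10^6.

3.2 × 10^6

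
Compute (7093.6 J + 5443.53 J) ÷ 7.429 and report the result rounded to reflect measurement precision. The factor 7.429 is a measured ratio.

1688 J

7093.6 J + 5443.53 J = 12537.13 J; the sum is limited to 1 decimal place (6 s.f.).
Carrying full precision, 12537.13 ÷ 7.429 = 1687.59321578… J; 7.429 has 4 s.f., so the result keeps min(6, 4) = 4 s.f.
Rounded to 4 significant figures: 1688 J.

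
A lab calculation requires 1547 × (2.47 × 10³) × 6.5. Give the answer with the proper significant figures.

1547 × (2.47 × 10³) × 6.5 = 24837085
Multiplication/division keeps the fewest significant figures: 1547 → 4 s.f., 2.47 × 10³ → 3 s.f., 6.5 → 2 s.f.; limit is 2.
Rounded to 2 significant figures: 2.5 × 10⁷.

2.5 × 10⁷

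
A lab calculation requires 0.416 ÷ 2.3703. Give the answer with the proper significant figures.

0.176

0.416 ÷ 2.3703 = 0.175505210311…
Multiplication/division keeps the fewest significant figures: 0.416 → 3 s.f., 2.3703 → 5 s.f.; limit is 3.
Rounded to 3 significant figures: 0.176.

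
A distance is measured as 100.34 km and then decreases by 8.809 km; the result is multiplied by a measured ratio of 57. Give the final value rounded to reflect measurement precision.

100.34 km − 8.809 km = 91.531 km; the difference is limited to 2 decimal places (4 s.f.).
Carrying full precision, 91.531 × 57 = 5217.267 km; 57 has 2 s.f., so the result keeps min(4, 2) = 2 s.f.
Rounded to 2 significant figures: 5.2 × 10³ km.

5.2 × 10³ km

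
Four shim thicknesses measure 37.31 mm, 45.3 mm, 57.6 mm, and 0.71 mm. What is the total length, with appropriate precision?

37.31 mm + 45.3 mm + 57.6 mm + 0.71 mm = 140.92 mm.
Addition/subtraction keeps the fewest decimal places: 37.31 → 2 decimal places, 45.3 → 1 decimal place, 57.6 → 1 decimal place, 0.71 → 2 decimal places; limit is 1.
Rounded to 1 decimal place: 140.9 mm.

140.9 mm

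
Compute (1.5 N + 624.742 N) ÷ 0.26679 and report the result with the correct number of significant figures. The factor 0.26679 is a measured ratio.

2347 N

1.5 N + 624.742 N = 626.242 N; the sum is limited to 1 decimal place (4 s.f.).
Carrying full precision, 626.242 ÷ 0.26679 = 2347.32186364… N; 0.26679 has 5 s.f., so the result keeps min(4, 5) = 4 s.f.
Rounded to 4 significant figures: 2347 N.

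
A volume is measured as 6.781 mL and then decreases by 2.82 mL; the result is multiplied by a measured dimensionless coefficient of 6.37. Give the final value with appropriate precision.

25.2 mL

6.781 mL − 2.82 mL = 3.961 mL; the difference is limited to 2 decimal places (3 s.f.).
Carrying full precision, 3.961 × 6.37 = 25.23157 mL; 6.37 has 3 s.f., so the result keeps min(3, 3) = 3 s.f.
Rounded to 3 significant figures: 25.2 mL.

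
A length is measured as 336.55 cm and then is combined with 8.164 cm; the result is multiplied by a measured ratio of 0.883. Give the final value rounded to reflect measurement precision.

304 cm

336.55 cm + 8.164 cm = 344.714 cm; the sum is limited to 2 decimal places (5 s.f.).
Carrying full precision, 344.714 × 0.883 = 304.382462 cm; 0.883 has 3 s.f., so the result keeps min(5, 3) = 3 s.f.
Rounded to 3 significant figures: 304 cm.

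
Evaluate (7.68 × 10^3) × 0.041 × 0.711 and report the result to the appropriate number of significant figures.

(7.68 × 10^3) × 0.041 × 0.711 = 223.87968
Multiplication/division keeps the fewest significant figures: 7.68 × 10^3 → 3 s.f., 0.041 → 2 s.f., 0.711 → 3 s.f.; limit is 2.
Rounded to 2 significant figures: 2.2 × 10^2.

2.2 × 10^2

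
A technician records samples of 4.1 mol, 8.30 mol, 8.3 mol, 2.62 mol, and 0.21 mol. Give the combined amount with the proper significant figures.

4.1 mol + 8.30 mol + 8.3 mol + 2.62 mol + 0.21 mol = 23.53 mol.
Addition/subtraction keeps the fewest decimal places: 4.1 → 1 decimal place, 8.30 → 2 decimal places, 8.3 → 1 decimal place, 2.62 → 2 decimal places, 0.21 → 2 decimal places; limit is 1.
Rounded to 1 decimal place: 23.5 mol.

23.5 mol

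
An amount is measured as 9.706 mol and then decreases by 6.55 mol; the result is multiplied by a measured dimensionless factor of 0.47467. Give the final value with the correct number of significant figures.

9.706 mol − 6.55 mol = 3.156 mol; the difference is limited to 2 decimal places (3 s.f.).
Carrying full precision, 3.156 × 0.47467 = 1.49805852 mol; 0.47467 has 5 s.f., so the result keeps min(3, 5) = 3 s.f.
Rounded to 3 significant figures: 1.50 mol.

1.50 mol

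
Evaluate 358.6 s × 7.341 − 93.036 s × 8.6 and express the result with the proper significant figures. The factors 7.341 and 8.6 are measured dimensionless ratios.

358.6 × 7.341 = 2632.4826 → 2632 s (4 s.f., last digit at the 10^0 place).
93.036 × 8.6 = 800.1096 → 8.0 × 10² s (2 s.f., last digit at the 10^1 place).
Difference: 1832.373 s; keep the coarser place, 10^1.
Result: 1.83 × 10³ s.

1.83 × 10³ s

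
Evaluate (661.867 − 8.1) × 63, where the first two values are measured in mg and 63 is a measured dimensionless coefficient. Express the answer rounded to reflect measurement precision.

661.867 mg − 8.1 mg = 653.767 mg; the difference is limited to 1 decimal place (4 s.f.).
Carrying full precision, 653.767 × 63 = 41187.321 mg; 63 has 2 s.f., so the result keeps min(4, 2) = 2 s.f.
Rounded to 2 significant figures: 4.1 × 10^4 mg.

4.1 × 10^4 mg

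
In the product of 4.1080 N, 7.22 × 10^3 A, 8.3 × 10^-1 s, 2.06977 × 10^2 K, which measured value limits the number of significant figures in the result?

4.1080 N → 5 s.f.; 7.22 × 10^3 A → 3 s.f.; 8.3 × 10^-1 s → 2 s.f.; 2.06977 × 10^2 K → 6 s.f.
The fewest is 2 significant figures, from 8.3 × 10^-1 s.

8.3 × 10^-1 s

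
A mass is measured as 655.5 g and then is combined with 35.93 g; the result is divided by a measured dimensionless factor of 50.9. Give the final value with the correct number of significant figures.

655.5 g + 35.93 g = 691.43 g; the sum is limited to 1 decimal place (4 s.f.).
Carrying full precision, 691.43 ÷ 50.9 = 13.584086444… g; 50.9 has 3 s.f., so the result keeps min(4, 3) = 3 s.f.
Rounded to 3 significant figures: 13.6 g.

13.6 g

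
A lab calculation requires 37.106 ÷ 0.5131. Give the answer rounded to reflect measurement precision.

37.106 ÷ 0.5131 = 72.3172870785…
Multiplication/division keeps the fewest significant figures: 37.106 → 5 s.f., 0.5131 → 4 s.f.; limit is 4.
Rounded to 4 significant figures: 72.32.

72.32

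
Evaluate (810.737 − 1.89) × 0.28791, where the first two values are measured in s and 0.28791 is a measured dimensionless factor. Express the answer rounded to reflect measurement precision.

810.737 s − 1.89 s = 808.847 s; the difference is limited to 2 decimal places (5 s.f.).
Carrying full precision, 808.847 × 0.28791 = 232.87513977 s; 0.28791 has 5 s.f., so the result keeps min(5, 5) = 5 s.f.
Rounded to 5 significant figures: 2.3288 × 10^2 s.

2.3288 × 10^2 s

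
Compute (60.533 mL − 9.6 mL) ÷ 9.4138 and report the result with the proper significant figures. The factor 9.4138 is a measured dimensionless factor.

5.41 mL

60.533 mL − 9.6 mL = 50.933 mL; the difference is limited to 1 decimal place (3 s.f.).
Carrying full precision, 50.933 ÷ 9.4138 = 5.41046123776… mL; 9.4138 has 5 s.f., so the result keeps min(3, 5) = 3 s.f.
Rounded to 3 significant figures: 5.41 mL.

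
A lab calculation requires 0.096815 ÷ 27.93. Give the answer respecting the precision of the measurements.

0.003466

0.096815 ÷ 27.93 = 0.00346634443251…
Multiplication/division keeps the fewest significant figures: 0.096815 → 5 s.f., 27.93 → 4 s.f.; limit is 4.
Rounded to 4 significant figures: 0.003466.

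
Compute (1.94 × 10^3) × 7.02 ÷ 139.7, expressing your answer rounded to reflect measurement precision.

(1.94 × 10^3) × 7.02 ÷ 139.7 = 97.4860415175…
Multiplication/division keeps the fewest significant figures: 1.94 × 10^3 → 3 s.f., 7.02 → 3 s.f., 139.7 → 4 s.f.; limit is 3.
Rounded to 3 significant figures: 97.5.

97.5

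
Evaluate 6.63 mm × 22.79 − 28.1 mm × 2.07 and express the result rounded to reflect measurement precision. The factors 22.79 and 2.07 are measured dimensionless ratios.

6.63 × 22.79 = 151.0977 → 151 mm (3 s.f., last digit at the 10^0 place).
28.1 × 2.07 = 58.167 → 58.2 mm (3 s.f., last digit at the 10^-1 place).
Difference: 92.9307 mm; keep the coarser place, 10^0.
Result: 93 mm.

93 mm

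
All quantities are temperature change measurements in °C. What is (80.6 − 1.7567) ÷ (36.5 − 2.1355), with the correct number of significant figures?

2.29

80.6 − 1.7567 = 78.8433, limited to 1 d.p. → 3 s.f.; 36.5 − 2.1355 = 34.3645, limited to 1 d.p. → 3 s.f.
Carrying full precision, 78.8433 ÷ 34.3645 = 2.29432408445…; keep min(3, 3) = 3 s.f.
Rounded to 3 significant figures: 2.29.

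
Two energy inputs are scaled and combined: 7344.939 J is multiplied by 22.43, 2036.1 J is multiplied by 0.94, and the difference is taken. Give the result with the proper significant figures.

7344.939 × 22.43 = 164746.98177 → 1.647 × 10⁵ J (4 s.f., last digit at the 10^2 place).
2036.1 × 0.94 = 1913.934 → 1.9 × 10³ J (2 s.f., last digit at the 10^2 place).
Difference: 162833.04777 J; keep the coarser place, 10^2.
Result: 1.628 × 10⁵ J.

1.628 × 10⁵ J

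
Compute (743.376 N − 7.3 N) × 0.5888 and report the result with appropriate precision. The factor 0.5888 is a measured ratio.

433.4 N

743.376 N − 7.3 N = 736.076 N; the difference is limited to 1 decimal place (4 s.f.).
Carrying full precision, 736.076 × 0.5888 = 433.4015488 N; 0.5888 has 4 s.f., so the result keeps min(4, 4) = 4 s.f.
Rounded to 4 significant figures: 433.4 N.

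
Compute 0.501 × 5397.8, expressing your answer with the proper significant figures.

0.501 × 5397.8 = 2704.2978
Multiplication/division keeps the fewest significant figures: 0.501 → 3 s.f., 5397.8 → 5 s.f.; limit is 3.
Rounded to 3 significant figures: 2.70 × 10^3.

2.70 × 10^3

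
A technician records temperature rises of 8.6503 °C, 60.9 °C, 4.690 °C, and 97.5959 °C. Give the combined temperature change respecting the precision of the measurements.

171.8 °C

8.6503 °C + 60.9 °C + 4.690 °C + 97.5959 °C = 171.8362 °C.
Addition/subtraction keeps the fewest decimal places: 8.6503 → 4 decimal places, 60.9 → 1 decimal place, 4.690 → 3 decimal places, 97.5959 → 4 decimal places; limit is 1.
Rounded to 1 decimal place: 171.8 °C.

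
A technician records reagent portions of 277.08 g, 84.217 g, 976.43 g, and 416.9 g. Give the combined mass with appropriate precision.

1754.6 g

277.08 g + 84.217 g + 976.43 g + 416.9 g = 1754.627 g.
Addition/subtraction keeps the fewest decimal places: 277.08 → 2 decimal places, 84.217 → 3 decimal places, 976.43 → 2 decimal places, 416.9 → 1 decimal place; limit is 1.
Rounded to 1 decimal place: 1754.6 g.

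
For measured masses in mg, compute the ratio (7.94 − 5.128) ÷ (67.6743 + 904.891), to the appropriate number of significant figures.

0.00289

7.94 − 5.128 = 2.812, limited to 2 d.p. → 3 s.f.; 67.6743 + 904.891 = 972.5653, limited to 3 d.p. → 6 s.f.
Carrying full precision, 2.812 ÷ 972.5653 = 0.00289132256724…; keep min(3, 6) = 3 s.f.
Rounded to 3 significant figures: 0.00289.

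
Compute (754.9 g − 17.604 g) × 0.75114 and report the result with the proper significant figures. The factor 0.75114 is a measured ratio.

754.9 g − 17.604 g = 737.296 g; the difference is limited to 1 decimal place (4 s.f.).
Carrying full precision, 737.296 × 0.75114 = 553.81251744 g; 0.75114 has 5 s.f., so the result keeps min(4, 5) = 4 s.f.
Rounded to 4 significant figures: 553.8 g.

553.8 g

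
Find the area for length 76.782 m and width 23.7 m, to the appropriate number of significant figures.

1.82 × 10^3 m²

area = 76.782 m × 23.7 m = 1819.7334 m².
76.782 has 5 significant figures; 23.7 has 3.
Division/multiplication keeps the fewest: 3 significant figures.
Rounded: 1.82 × 10^3 m².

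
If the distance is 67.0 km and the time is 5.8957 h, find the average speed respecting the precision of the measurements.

average speed = 67.0 km ÷ 5.8957 h = 11.3642145971… km/h.
67.0 has 3 significant figures; 5.8957 has 5.
Division/multiplication keeps the fewest: 3 significant figures.
Rounded: 11.4 km/h.

11.4 km/h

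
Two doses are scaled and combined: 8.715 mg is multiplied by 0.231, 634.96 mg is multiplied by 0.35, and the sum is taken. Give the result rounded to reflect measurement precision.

8.715 × 0.231 = 2.013165 → 2.01 mg (3 s.f., last digit at the 10^-2 place).
634.96 × 0.35 = 222.236 → 2.2 × 10² mg (2 s.f., last digit at the 10^1 place).
Sum: 224.249165 mg; keep the coarser place, 10^1.
Result: 2.2 × 10² mg.

2.2 × 10² mg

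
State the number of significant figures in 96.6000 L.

96.6000: trailing zeros after a decimal point are significant.

6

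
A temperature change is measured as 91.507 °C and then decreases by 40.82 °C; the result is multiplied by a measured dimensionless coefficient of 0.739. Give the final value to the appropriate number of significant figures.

37.5 °C

91.507 °C − 40.82 °C = 50.687 °C; the difference is limited to 2 decimal places (4 s.f.).
Carrying full precision, 50.687 × 0.739 = 37.457693 °C; 0.739 has 3 s.f., so the result keeps min(4, 3) = 3 s.f.
Rounded to 3 significant figures: 37.5 °C.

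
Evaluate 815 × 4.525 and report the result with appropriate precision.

3.69 × 10³

815 × 4.525 = 3687.875
Multiplication/division keeps the fewest significant figures: 815 → 3 s.f., 4.525 → 4 s.f.; limit is 3.
Rounded to 3 significant figures: 3.69 × 10³.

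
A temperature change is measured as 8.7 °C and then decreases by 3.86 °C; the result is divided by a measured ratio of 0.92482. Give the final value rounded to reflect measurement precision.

5.2 °C

8.7 °C − 3.86 °C = 4.84 °C; the difference is limited to 1 decimal place (2 s.f.).
Carrying full precision, 4.84 ÷ 0.92482 = 5.23345083368… °C; 0.92482 has 5 s.f., so the result keeps min(2, 5) = 2 s.f.
Rounded to 2 significant figures: 5.2 °C.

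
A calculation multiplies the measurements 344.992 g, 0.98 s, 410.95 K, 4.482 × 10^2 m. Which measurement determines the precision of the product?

344.992 g → 6 s.f.; 0.98 s → 2 s.f.; 410.95 K → 5 s.f.; 4.482 × 10^2 m → 4 s.f.
The fewest is 2 significant figures, from 0.98 s.

0.98 s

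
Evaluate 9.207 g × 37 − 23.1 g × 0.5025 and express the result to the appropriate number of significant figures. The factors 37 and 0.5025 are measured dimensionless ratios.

3.3 × 10^2 g

9.207 × 37 = 340.659 → 3.4 × 10^2 g (2 s.f., last digit at the 10^1 place).
23.1 × 0.5025 = 11.60775 → 11.6 g (3 s.f., last digit at the 10^-1 place).
Difference: 329.05125 g; keep the coarser place, 10^1.
Result: 3.3 × 10^2 g.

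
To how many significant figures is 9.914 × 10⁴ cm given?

9.914 × 10⁴: in scientific notation every digit of the coefficient is significant.

4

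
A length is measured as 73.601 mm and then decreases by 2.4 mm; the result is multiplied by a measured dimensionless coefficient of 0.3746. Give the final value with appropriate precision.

73.601 mm − 2.4 mm = 71.201 mm; the difference is limited to 1 decimal place (3 s.f.).
Carrying full precision, 71.201 × 0.3746 = 26.6718946 mm; 0.3746 has 4 s.f., so the result keeps min(3, 4) = 3 s.f.
Rounded to 3 significant figures: 26.7 mm.

26.7 mm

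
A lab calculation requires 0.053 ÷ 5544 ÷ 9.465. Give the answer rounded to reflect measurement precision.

1.0 × 10⁻⁶

0.053 ÷ 5544 ÷ 9.465 = 0.00000101002478182…
Multiplication/division keeps the fewest significant figures: 0.053 → 2 s.f., 5544 → 4 s.f., 9.465 → 4 s.f.; limit is 2.
Rounded to 2 significant figures: 1.0 × 10⁻⁶.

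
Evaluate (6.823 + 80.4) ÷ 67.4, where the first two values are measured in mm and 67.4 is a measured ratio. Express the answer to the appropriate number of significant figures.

1.29 mm

6.823 mm + 80.4 mm = 87.223 mm; the sum is limited to 1 decimal place (3 s.f.).
Carrying full precision, 87.223 ÷ 67.4 = 1.29410979228… mm; 67.4 has 3 s.f., so the result keeps min(3, 3) = 3 s.f.
Rounded to 3 significant figures: 1.29 mm.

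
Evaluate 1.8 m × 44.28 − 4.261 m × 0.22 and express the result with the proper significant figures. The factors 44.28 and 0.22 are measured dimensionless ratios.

79 m

1.8 × 44.28 = 79.704 → 8.0 × 10^1 m (2 s.f., last digit at the 10^0 place).
4.261 × 0.22 = 0.93742 → 0.94 m (2 s.f., last digit at the 10^-2 place).
Difference: 78.76658 m; keep the coarser place, 10^0.
Result: 79 m.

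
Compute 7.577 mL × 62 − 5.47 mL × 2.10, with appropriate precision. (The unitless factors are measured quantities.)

7.577 × 62 = 469.774 → 4.7 × 10² mL (2 s.f., last digit at the 10^1 place).
5.47 × 2.10 = 11.487 → 11.5 mL (3 s.f., last digit at the 10^-1 place).
Difference: 458.287 mL; keep the coarser place, 10^1.
Result: 4.6 × 10² mL.

4.6 × 10² mL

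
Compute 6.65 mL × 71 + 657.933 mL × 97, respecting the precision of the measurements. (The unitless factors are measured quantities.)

6.4 × 10^4 mL

6.65 × 71 = 472.15 → 4.7 × 10^2 mL (2 s.f., last digit at the 10^1 place).
657.933 × 97 = 63819.501 → 6.4 × 10^4 mL (2 s.f., last digit at the 10^3 place).
Sum: 64291.651 mL; keep the coarser place, 10^3.
Result: 6.4 × 10^4 mL.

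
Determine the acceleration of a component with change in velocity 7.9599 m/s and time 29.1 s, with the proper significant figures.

0.274 m/s²

acceleration = 7.9599 m/s ÷ 29.1 s = 0.273536082474… m/s².
7.9599 has 5 significant figures; 29.1 has 3.
Division/multiplication keeps the fewest: 3 significant figures.
Rounded: 0.274 m/s².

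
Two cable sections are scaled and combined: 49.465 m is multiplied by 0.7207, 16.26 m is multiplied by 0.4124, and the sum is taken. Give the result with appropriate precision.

42.36 m

49.465 × 0.7207 = 35.6494255 → 35.65 m (4 s.f., last digit at the 10^-2 place).
16.26 × 0.4124 = 6.705624 → 6.706 m (4 s.f., last digit at the 10^-3 place).
Sum: 42.3550495 m; keep the coarser place, 10^-2.
Result: 42.36 m.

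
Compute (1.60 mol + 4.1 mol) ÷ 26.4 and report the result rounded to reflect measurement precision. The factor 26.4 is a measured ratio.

1.60 mol + 4.1 mol = 5.70 mol; the sum is limited to 1 decimal place (2 s.f.).
Carrying full precision, 5.70 ÷ 26.4 = 0.215909090909… mol; 26.4 has 3 s.f., so the result keeps min(2, 3) = 2 s.f.
Rounded to 2 significant figures: 0.22 mol.

0.22 mol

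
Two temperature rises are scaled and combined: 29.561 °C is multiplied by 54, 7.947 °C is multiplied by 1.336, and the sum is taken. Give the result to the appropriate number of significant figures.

29.561 × 54 = 1596.294 → 1.6 × 10^3 °C (2 s.f., last digit at the 10^2 place).
7.947 × 1.336 = 10.617192 → 10.62 °C (4 s.f., last digit at the 10^-2 place).
Sum: 1606.911192 °C; keep the coarser place, 10^2.
Result: 1.6 × 10^3 °C.

1.6 × 10^3 °C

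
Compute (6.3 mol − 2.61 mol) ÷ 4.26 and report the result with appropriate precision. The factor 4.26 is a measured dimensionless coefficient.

0.87 mol

6.3 mol − 2.61 mol = 3.69 mol; the difference is limited to 1 decimal place (2 s.f.).
Carrying full precision, 3.69 ÷ 4.26 = 0.866197183099… mol; 4.26 has 3 s.f., so the result keeps min(2, 3) = 2 s.f.
Rounded to 2 significant figures: 0.87 mol.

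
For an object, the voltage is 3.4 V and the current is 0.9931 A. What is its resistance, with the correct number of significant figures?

3.4 Ω

resistance = 3.4 V ÷ 0.9931 A = 3.42362299869… Ω.
3.4 has 2 significant figures; 0.9931 has 4.
Division/multiplication keeps the fewest: 2 significant figures.
Rounded: 3.4 Ω.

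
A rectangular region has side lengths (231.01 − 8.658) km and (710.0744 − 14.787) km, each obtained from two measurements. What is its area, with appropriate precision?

1.5460 × 10^5 km²

231.01 − 8.658 = 222.352, limited to 2 d.p. → 5 s.f.; 710.0744 − 14.787 = 695.2874, limited to 3 d.p. → 6 s.f.
Carrying full precision, 222.352 × 695.2874 = 154598.543965…; keep min(5, 6) = 5 s.f.
Rounded to 5 significant figures: 1.5460 × 10^5 km².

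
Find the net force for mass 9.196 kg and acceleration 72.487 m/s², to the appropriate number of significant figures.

666.6 N

net force = 9.196 kg × 72.487 m/s² = 666.590452 N.
9.196 has 4 significant figures; 72.487 has 5.
Division/multiplication keeps the fewest: 4 significant figures.
Rounded: 666.6 N.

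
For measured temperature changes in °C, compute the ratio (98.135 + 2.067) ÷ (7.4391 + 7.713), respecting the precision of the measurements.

98.135 + 2.067 = 100.202, limited to 3 d.p. → 6 s.f.; 7.4391 + 7.713 = 15.1521, limited to 3 d.p. → 5 s.f.
Carrying full precision, 100.202 ÷ 15.1521 = 6.61307673524…; keep min(6, 5) = 5 s.f.
Rounded to 5 significant figures: 6.6131.

6.6131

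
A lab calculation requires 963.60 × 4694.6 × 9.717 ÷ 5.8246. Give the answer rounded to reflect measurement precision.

7.547 × 10^6

963.60 × 4694.6 × 9.717 ÷ 5.8246 = 7546776.39898…
Multiplication/division keeps the fewest significant figures: 963.60 → 5 s.f., 4694.6 → 5 s.f., 9.717 → 4 s.f., 5.8246 → 5 s.f.; limit is 4.
Rounded to 4 significant figures: 7.547 × 10^6.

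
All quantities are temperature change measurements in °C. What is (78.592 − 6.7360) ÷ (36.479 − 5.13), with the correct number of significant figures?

78.592 − 6.7360 = 71.8560, limited to 3 d.p. → 5 s.f.; 36.479 − 5.13 = 31.349, limited to 2 d.p. → 4 s.f.
Carrying full precision, 71.8560 ÷ 31.349 = 2.29213053048…; keep min(5, 4) = 4 s.f.
Rounded to 4 significant figures: 2.292.

2.292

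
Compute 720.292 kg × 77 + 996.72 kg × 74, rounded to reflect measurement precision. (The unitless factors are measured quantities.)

720.292 × 77 = 55462.484 → 5.5 × 10⁴ kg (2 s.f., last digit at the 10^3 place).
996.72 × 74 = 73757.28 → 7.4 × 10⁴ kg (2 s.f., last digit at the 10^3 place).
Sum: 129219.764 kg; keep the coarser place, 10^3.
Result: 1.29 × 10⁵ kg.

1.29 × 10⁵ kg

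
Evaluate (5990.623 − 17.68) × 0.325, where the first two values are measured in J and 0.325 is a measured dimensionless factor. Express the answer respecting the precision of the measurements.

5990.623 J − 17.68 J = 5972.943 J; the difference is limited to 2 decimal places (6 s.f.).
Carrying full precision, 5972.943 × 0.325 = 1941.206475 J; 0.325 has 3 s.f., so the result keeps min(6, 3) = 3 s.f.
Rounded to 3 significant figures: 1.94 × 10³ J.

1.94 × 10³ J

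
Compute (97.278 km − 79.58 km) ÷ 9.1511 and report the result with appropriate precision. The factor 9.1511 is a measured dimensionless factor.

97.278 km − 79.58 km = 17.698 km; the difference is limited to 2 decimal places (4 s.f.).
Carrying full precision, 17.698 ÷ 9.1511 = 1.93397515053… km; 9.1511 has 5 s.f., so the result keeps min(4, 5) = 4 s.f.
Rounded to 4 significant figures: 1.934 km.

1.934 km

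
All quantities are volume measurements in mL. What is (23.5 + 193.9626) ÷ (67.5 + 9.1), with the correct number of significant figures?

23.5 + 193.9626 = 217.4626, limited to 1 d.p. → 4 s.f.; 67.5 + 9.1 = 76.6, limited to 1 d.p. → 3 s.f.
Carrying full precision, 217.4626 ÷ 76.6 = 2.83893733681…; keep min(4, 3) = 3 s.f.
Rounded to 3 significant figures: 2.84.

2.84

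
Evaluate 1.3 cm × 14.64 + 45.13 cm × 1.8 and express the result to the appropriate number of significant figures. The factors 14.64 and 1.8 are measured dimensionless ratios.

1.3 × 14.64 = 19.032 → 19 cm (2 s.f., last digit at the 10^0 place).
45.13 × 1.8 = 81.234 → 81 cm (2 s.f., last digit at the 10^0 place).
Sum: 100.266 cm; keep the coarser place, 10^0.
Result: 100. cm.

100. cm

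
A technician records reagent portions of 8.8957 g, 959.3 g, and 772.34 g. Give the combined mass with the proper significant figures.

8.8957 g + 959.3 g + 772.34 g = 1740.5357 g.
Addition/subtraction keeps the fewest decimal places: 8.8957 → 4 decimal places, 959.3 → 1 decimal place, 772.34 → 2 decimal places; limit is 1.
Rounded to 1 decimal place: 1740.5 g.

1740.5 g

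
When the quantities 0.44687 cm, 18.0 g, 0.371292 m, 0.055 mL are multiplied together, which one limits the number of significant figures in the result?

0.055 mL

0.44687 cm → 5 s.f.; 18.0 g → 3 s.f.; 0.371292 m → 6 s.f.; 0.055 mL → 2 s.f.
The fewest is 2 significant figures, from 0.055 mL.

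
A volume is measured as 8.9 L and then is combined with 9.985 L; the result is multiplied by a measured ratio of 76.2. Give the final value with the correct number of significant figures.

1.44 × 10³ L

8.9 L + 9.985 L = 18.885 L; the sum is limited to 1 decimal place (3 s.f.).
Carrying full precision, 18.885 × 76.2 = 1439.037 L; 76.2 has 3 s.f., so the result keeps min(3, 3) = 3 s.f.
Rounded to 3 significant figures: 1.44 × 10³ L.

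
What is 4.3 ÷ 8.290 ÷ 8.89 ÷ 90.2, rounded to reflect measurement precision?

4.3 ÷ 8.290 ÷ 8.89 ÷ 90.2 = 0.000646853044444…
Multiplication/division keeps the fewest significant figures: 4.3 → 2 s.f., 8.290 → 4 s.f., 8.89 → 3 s.f., 90.2 → 3 s.f.; limit is 2.
Rounded to 2 significant figures: 6.5 × 10⁻⁴.

6.5 × 10⁻⁴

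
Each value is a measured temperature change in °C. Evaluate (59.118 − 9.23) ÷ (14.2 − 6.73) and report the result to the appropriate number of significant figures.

59.118 − 9.23 = 49.888, limited to 2 d.p. → 4 s.f.; 14.2 − 6.73 = 7.47, limited to 1 d.p. → 2 s.f.
Carrying full precision, 49.888 ÷ 7.47 = 6.67844712182…; keep min(4, 2) = 2 s.f.
Rounded to 2 significant figures: 6.7.

6.7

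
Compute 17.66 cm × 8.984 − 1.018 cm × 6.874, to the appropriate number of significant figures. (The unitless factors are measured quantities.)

17.66 × 8.984 = 158.65744 → 158.7 cm (4 s.f., last digit at the 10^-1 place).
1.018 × 6.874 = 6.997732 → 6.998 cm (4 s.f., last digit at the 10^-3 place).
Difference: 151.659708 cm; keep the coarser place, 10^-1.
Result: 151.7 cm.

151.7 cm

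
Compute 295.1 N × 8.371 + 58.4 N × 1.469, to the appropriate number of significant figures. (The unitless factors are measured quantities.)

295.1 × 8.371 = 2470.2821 → 2470. N (4 s.f., last digit at the 10^0 place).
58.4 × 1.469 = 85.7896 → 85.8 N (3 s.f., last digit at the 10^-1 place).
Sum: 2556.0717 N; keep the coarser place, 10^0.
Result: 2556 N.

2556 N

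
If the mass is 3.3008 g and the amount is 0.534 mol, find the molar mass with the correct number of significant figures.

6.18 g/mol

molar mass = 3.3008 g ÷ 0.534 mol = 6.18127340824… g/mol.
3.3008 has 5 significant figures; 0.534 has 3.
Division/multiplication keeps the fewest: 3 significant figures.
Rounded: 6.18 g/mol.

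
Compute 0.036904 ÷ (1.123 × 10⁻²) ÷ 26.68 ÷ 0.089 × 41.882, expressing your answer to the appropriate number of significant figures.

58

0.036904 ÷ (1.123 × 10⁻²) ÷ 26.68 ÷ 0.089 × 41.882 = 57.9622540276…
Multiplication/division keeps the fewest significant figures: 0.036904 → 5 s.f., 1.123 × 10⁻² → 4 s.f., 26.68 → 4 s.f., 0.089 → 2 s.f., 41.882 → 5 s.f.; limit is 2.
Rounded to 2 significant figures: 58.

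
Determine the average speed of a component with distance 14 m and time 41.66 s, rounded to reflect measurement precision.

0.34 m/s

average speed = 14 m ÷ 41.66 s = 0.336053768603… m/s.
14 has 2 significant figures; 41.66 has 4.
Division/multiplication keeps the fewest: 2 significant figures.
Rounded: 0.34 m/s.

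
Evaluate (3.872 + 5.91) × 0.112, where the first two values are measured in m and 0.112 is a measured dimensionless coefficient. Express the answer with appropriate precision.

3.872 m + 5.91 m = 9.782 m; the sum is limited to 2 decimal places (3 s.f.).
Carrying full precision, 9.782 × 0.112 = 1.095584 m; 0.112 has 3 s.f., so the result keeps min(3, 3) = 3 s.f.
Rounded to 3 significant figures: 1.10 m.

1.10 m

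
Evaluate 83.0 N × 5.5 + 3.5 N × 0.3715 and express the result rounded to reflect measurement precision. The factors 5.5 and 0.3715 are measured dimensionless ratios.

4.6 × 10² N

83.0 × 5.5 = 456.5 → 4.6 × 10² N (2 s.f., last digit at the 10^1 place).
3.5 × 0.3715 = 1.30025 → 1.3 N (2 s.f., last digit at the 10^-1 place).
Sum: 457.80025 N; keep the coarser place, 10^1.
Result: 4.6 × 10² N.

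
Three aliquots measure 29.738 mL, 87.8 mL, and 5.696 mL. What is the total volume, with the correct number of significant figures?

29.738 mL + 87.8 mL + 5.696 mL = 123.234 mL.
Addition/subtraction keeps the fewest decimal places: 29.738 → 3 decimal places, 87.8 → 1 decimal place, 5.696 → 3 decimal places; limit is 1.
Rounded to 1 decimal place: 123.2 mL.

123.2 mL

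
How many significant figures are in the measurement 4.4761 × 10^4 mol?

5

4.4761 × 10^4: in scientific notation every digit of the coefficient is significant.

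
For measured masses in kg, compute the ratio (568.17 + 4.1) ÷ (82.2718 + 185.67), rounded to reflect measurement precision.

2.136

568.17 + 4.1 = 572.27, limited to 1 d.p. → 4 s.f.; 82.2718 + 185.67 = 267.9418, limited to 2 d.p. → 5 s.f.
Carrying full precision, 572.27 ÷ 267.9418 = 2.13579964007…; keep min(4, 5) = 4 s.f.
Rounded to 4 significant figures: 2.136.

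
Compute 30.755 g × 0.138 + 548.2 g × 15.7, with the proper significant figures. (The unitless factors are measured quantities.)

8.61 × 10³ g

30.755 × 0.138 = 4.24419 → 4.24 g (3 s.f., last digit at the 10^-2 place).
548.2 × 15.7 = 8606.74 → 8.61 × 10³ g (3 s.f., last digit at the 10^1 place).
Sum: 8610.98419 g; keep the coarser place, 10^1.
Result: 8.61 × 10³ g.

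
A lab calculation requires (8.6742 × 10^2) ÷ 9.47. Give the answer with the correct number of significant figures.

91.6

(8.6742 × 10^2) ÷ 9.47 = 91.5966209081…
Multiplication/division keeps the fewest significant figures: 8.6742 × 10^2 → 5 s.f., 9.47 → 3 s.f.; limit is 3.
Rounded to 3 significant figures: 91.6.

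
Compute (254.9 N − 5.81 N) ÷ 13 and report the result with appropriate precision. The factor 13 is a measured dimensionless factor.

19 N

254.9 N − 5.81 N = 249.09 N; the difference is limited to 1 decimal place (4 s.f.).
Carrying full precision, 249.09 ÷ 13 = 19.1607692308… N; 13 has 2 s.f., so the result keeps min(4, 2) = 2 s.f.
Rounded to 2 significant figures: 19 N.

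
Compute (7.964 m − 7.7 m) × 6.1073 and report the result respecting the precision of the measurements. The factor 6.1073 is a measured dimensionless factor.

2 m

7.964 m − 7.7 m = 0.264 m; the difference is limited to 1 decimal place (1 s.f.).
Carrying full precision, 0.264 × 6.1073 = 1.6123272 m; 6.1073 has 5 s.f., so the result keeps min(1, 5) = 1 s.f.
Rounded to 1 significant figure: 2 m.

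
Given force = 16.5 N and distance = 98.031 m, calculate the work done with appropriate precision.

1.62 × 10³ J

work done = 16.5 N × 98.031 m = 1617.5115 J.
16.5 has 3 significant figures; 98.031 has 5.
Division/multiplication keeps the fewest: 3 significant figures.
Rounded: 1.62 × 10³ J.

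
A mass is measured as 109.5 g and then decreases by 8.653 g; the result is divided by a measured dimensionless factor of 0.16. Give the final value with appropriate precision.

109.5 g − 8.653 g = 100.847 g; the difference is limited to 1 decimal place (4 s.f.).
Carrying full precision, 100.847 ÷ 0.16 = 630.29375 g; 0.16 has 2 s.f., so the result keeps min(4, 2) = 2 s.f.
Rounded to 2 significant figures: 6.3 × 10² g.

6.3 × 10² g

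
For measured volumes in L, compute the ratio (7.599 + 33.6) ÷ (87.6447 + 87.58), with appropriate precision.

7.599 + 33.6 = 41.199, limited to 1 d.p. → 3 s.f.; 87.6447 + 87.58 = 175.2247, limited to 2 d.p. → 5 s.f.
Carrying full precision, 41.199 ÷ 175.2247 = 0.235120961828…; keep min(3, 5) = 3 s.f.
Rounded to 3 significant figures: 0.235.

0.235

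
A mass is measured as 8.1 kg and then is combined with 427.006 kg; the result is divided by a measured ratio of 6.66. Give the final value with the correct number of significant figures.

8.1 kg + 427.006 kg = 435.106 kg; the sum is limited to 1 decimal place (4 s.f.).
Carrying full precision, 435.106 ÷ 6.66 = 65.3312312312… kg; 6.66 has 3 s.f., so the result keeps min(4, 3) = 3 s.f.
Rounded to 3 significant figures: 65.3 kg.

65.3 kg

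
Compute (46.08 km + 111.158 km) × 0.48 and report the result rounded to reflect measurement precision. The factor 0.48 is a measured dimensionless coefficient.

75 km

46.08 km + 111.158 km = 157.238 km; the sum is limited to 2 decimal places (5 s.f.).
Carrying full precision, 157.238 × 0.48 = 75.47424 km; 0.48 has 2 s.f., so the result keeps min(5, 2) = 2 s.f.
Rounded to 2 significant figures: 75 km.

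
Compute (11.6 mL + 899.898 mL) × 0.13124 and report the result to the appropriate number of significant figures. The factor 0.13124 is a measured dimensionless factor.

11.6 mL + 899.898 mL = 911.498 mL; the sum is limited to 1 decimal place (4 s.f.).
Carrying full precision, 911.498 × 0.13124 = 119.62499752 mL; 0.13124 has 5 s.f., so the result keeps min(4, 5) = 4 s.f.
Rounded to 4 significant figures: 119.6 mL.

119.6 mL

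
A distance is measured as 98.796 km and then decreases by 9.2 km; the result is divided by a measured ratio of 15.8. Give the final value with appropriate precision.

5.67 km

98.796 km − 9.2 km = 89.596 km; the difference is limited to 1 decimal place (3 s.f.).
Carrying full precision, 89.596 ÷ 15.8 = 5.67063291139… km; 15.8 has 3 s.f., so the result keeps min(3, 3) = 3 s.f.
Rounded to 3 significant figures: 5.67 km.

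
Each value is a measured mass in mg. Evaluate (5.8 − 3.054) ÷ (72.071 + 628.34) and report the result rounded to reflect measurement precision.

5.8 − 3.054 = 2.746, limited to 1 d.p. → 2 s.f.; 72.071 + 628.34 = 700.411, limited to 2 d.p. → 5 s.f.
Carrying full precision, 2.746 ÷ 700.411 = 0.00392055521687…; keep min(2, 5) = 2 s.f.
Rounded to 2 significant figures: 0.0039.

0.0039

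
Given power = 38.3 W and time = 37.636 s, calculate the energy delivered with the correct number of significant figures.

energy delivered = 38.3 W × 37.636 s = 1441.4588 J.
38.3 has 3 significant figures; 37.636 has 5.
Division/multiplication keeps the fewest: 3 significant figures.
Rounded: 1.44 × 10^3 J.

1.44 × 10^3 J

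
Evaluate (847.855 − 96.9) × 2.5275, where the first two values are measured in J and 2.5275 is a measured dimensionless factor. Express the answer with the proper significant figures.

847.855 J − 96.9 J = 750.955 J; the difference is limited to 1 decimal place (4 s.f.).
Carrying full precision, 750.955 × 2.5275 = 1898.0387625 J; 2.5275 has 5 s.f., so the result keeps min(4, 5) = 4 s.f.
Rounded to 4 significant figures: 1898 J.

1898 J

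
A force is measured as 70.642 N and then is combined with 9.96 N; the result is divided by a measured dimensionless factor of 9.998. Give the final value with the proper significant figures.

70.642 N + 9.96 N = 80.602 N; the sum is limited to 2 decimal places (4 s.f.).
Carrying full precision, 80.602 ÷ 9.998 = 8.06181236247… N; 9.998 has 4 s.f., so the result keeps min(4, 4) = 4 s.f.
Rounded to 4 significant figures: 8.062 N.

8.062 N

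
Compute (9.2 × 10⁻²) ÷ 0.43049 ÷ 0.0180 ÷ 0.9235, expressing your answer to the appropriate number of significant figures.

13

(9.2 × 10⁻²) ÷ 0.43049 ÷ 0.0180 ÷ 0.9235 = 12.8562809613…
Multiplication/division keeps the fewest significant figures: 9.2 × 10⁻² → 2 s.f., 0.43049 → 5 s.f., 0.0180 → 3 s.f., 0.9235 → 4 s.f.; limit is 2.
Rounded to 2 significant figures: 13.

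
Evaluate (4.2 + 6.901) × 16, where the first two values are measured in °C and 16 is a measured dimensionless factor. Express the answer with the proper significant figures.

1.8 × 10² °C

4.2 °C + 6.901 °C = 11.101 °C; the sum is limited to 1 decimal place (3 s.f.).
Carrying full precision, 11.101 × 16 = 177.616 °C; 16 has 2 s.f., so the result keeps min(3, 2) = 2 s.f.
Rounded to 2 significant figures: 1.8 × 10² °C.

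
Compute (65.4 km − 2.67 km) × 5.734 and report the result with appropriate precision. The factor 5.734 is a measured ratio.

360. km

65.4 km − 2.67 km = 62.73 km; the difference is limited to 1 decimal place (3 s.f.).
Carrying full precision, 62.73 × 5.734 = 359.69382 km; 5.734 has 4 s.f., so the result keeps min(3, 4) = 3 s.f.
Rounded to 3 significant figures: 360. km.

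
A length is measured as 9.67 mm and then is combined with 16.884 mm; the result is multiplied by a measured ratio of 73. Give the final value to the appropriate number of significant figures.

1.9 × 10^3 mm

9.67 mm + 16.884 mm = 26.554 mm; the sum is limited to 2 decimal places (4 s.f.).
Carrying full precision, 26.554 × 73 = 1938.442 mm; 73 has 2 s.f., so the result keeps min(4, 2) = 2 s.f.
Rounded to 2 significant figures: 1.9 × 10^3 mm.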